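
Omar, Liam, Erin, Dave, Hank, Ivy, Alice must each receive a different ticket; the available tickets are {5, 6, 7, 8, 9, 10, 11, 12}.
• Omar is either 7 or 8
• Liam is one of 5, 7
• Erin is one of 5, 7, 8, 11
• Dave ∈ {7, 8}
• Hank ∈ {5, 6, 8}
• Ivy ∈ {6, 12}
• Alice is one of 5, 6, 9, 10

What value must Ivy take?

Omar and Dave between them cover only {7, 8} — a naked pair. Remove those values from Liam, Erin, Hank.
Liam's domain is down to {5}, so Liam = 5. Remove 5 from Erin, Hank, Alice.
Erin must be 11 (only option left).
Hank's domain is down to {6}, so Hank = 6. Strike 6 from Ivy, Alice.
So Ivy = 12.

12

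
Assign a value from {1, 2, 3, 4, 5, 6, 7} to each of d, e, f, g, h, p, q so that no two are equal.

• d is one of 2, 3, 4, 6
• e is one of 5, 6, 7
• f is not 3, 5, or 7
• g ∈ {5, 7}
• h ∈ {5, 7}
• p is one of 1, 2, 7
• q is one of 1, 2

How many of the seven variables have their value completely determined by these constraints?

3

The 7 variables together cover exactly {1, 2, 3, 4, 5, 6, 7} — 7 values for 7 variables — and 3 appears only in d's list, so d = 3.
Among the 6 still-open variables, 4 fits only f (and all 6 values in {1, 2, 4, 5, 6, 7} must be used), so f = 4.
The 5 still-open variables together cover exactly {1, 2, 5, 6, 7} — 5 values for 5 variables — and 6 appears only in e's list, so e = 6.
The 2 variables g and h are confined to {5, 7}, which locks those values in; drop them from p.
Determined: d=3, e=6, f=4. The other variables each still have more than one consistent value. That makes 3.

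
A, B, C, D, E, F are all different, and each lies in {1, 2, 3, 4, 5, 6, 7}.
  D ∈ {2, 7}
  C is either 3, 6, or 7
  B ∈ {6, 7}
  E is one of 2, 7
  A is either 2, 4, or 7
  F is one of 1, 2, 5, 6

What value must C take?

3

The 2 variables D and E are confined to {2, 7}, which locks those values in; drop them from A, B, C, F.
That leaves A = 4.
B's domain is down to {6}, so B = 6. Eliminate 6 elsewhere: C, F.
So C = 3.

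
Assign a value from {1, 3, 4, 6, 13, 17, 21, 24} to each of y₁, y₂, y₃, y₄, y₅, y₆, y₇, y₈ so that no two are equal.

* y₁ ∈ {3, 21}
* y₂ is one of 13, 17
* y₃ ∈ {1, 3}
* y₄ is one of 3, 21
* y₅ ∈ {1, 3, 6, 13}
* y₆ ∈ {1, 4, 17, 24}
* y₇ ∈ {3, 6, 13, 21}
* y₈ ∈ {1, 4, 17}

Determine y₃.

Among the 8 variables, 24 fits only y₆ (and all 8 values in {1, 3, 4, 6, 13, 17, 21, 24} must be used), so y₆ = 24.
The 7 still-open variables together cover exactly {1, 3, 4, 6, 13, 17, 21} — 7 values for 7 variables — and 4 appears only in y₈'s list, so y₈ = 4.
Among the 6 still-open variables, 17 fits only y₂ (and all 6 values in {1, 3, 6, 13, 17, 21} must be used), so y₂ = 17.
y₁ and y₄ share exactly the 2 values {3, 21}; by pigeonhole those values go to them, so strike 3, 21 from y₃, y₅, y₇.
So y₃ = 1.

1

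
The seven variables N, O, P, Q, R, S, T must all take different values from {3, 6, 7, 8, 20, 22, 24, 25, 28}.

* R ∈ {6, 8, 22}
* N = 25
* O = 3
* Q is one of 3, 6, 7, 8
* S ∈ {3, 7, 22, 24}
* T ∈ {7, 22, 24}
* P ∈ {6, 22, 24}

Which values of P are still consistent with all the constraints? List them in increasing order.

N has just one choice, so N = 25.
O has just one choice, so O = 3. Strike 3 from Q, S.
No further eliminations apply; P can still be any of 6, 22, 24.

6, 22, 24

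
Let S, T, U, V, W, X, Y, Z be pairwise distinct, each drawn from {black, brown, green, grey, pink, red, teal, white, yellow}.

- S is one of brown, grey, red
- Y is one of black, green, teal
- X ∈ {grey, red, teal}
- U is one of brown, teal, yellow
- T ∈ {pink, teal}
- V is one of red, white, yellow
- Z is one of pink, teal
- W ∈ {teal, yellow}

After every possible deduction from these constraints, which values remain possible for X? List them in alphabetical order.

grey, red

T and Z share exactly the 2 values {pink, teal}; by pigeonhole those values go to them, so strike pink, teal from U, W, X, Y.
W must be yellow (only option left). Eliminate yellow elsewhere: U, V.
U has just one choice, so U = brown. Eliminate brown elsewhere: S.
S and X share exactly the 2 values {grey, red}; by pigeonhole those values go to them, so strike grey, red from V.
V's domain is down to {white}, so V = white.
No further eliminations apply; X can still be any of grey, red.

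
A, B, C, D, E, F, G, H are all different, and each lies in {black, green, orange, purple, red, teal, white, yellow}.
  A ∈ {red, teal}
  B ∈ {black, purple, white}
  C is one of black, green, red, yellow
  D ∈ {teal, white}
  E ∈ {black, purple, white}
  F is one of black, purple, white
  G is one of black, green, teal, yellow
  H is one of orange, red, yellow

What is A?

red

The 8 variables together cover exactly {black, green, orange, purple, red, teal, white, yellow} — 8 values for 8 variables — and orange appears only in H's list, so H = orange.
B, E, F between them cover only {black, purple, white} — a naked triple. Remove those values from C, D, G.
That leaves D = teal. Remove teal from A, G.
So A = red.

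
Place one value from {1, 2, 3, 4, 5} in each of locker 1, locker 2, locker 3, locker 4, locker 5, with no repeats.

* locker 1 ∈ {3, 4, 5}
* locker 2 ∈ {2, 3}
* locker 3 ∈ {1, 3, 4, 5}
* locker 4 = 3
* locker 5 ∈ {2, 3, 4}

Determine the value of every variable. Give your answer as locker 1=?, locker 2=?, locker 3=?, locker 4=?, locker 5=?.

locker 1=5, locker 2=2, locker 3=1, locker 4=3, locker 5=4

locker 4's domain is down to {3}, so locker 4 = 3. Eliminate 3 elsewhere: locker 1, locker 2, locker 3, locker 5.
That leaves locker 2 = 2. So locker 5 can't be 2.
That leaves locker 5 = 4. Strike 4 from locker 1, locker 3.
locker 1 must be 5 (only option left). Remove 5 from locker 3.
locker 3 has just one choice, so locker 3 = 1.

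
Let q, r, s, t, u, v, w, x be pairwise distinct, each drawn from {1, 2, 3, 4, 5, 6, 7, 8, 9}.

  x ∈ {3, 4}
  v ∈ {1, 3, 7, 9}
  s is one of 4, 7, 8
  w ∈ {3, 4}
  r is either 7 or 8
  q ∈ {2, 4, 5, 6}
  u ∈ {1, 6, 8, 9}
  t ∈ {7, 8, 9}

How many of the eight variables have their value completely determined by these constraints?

The 2 variables w and x are confined to {3, 4}, which locks those values in; drop them from q, s, v.
The 2 variables r and s are confined to {7, 8}, which locks those values in; drop them from t, u, v.
That leaves t = 9. Eliminate 9 elsewhere: u, v.
v has just one choice, so v = 1. Strike 1 from u.
u has just one choice, so u = 6. So q can't be 6.
Determined: t=9, u=6, v=1. The other variables each still have more than one consistent value. That makes 3.

3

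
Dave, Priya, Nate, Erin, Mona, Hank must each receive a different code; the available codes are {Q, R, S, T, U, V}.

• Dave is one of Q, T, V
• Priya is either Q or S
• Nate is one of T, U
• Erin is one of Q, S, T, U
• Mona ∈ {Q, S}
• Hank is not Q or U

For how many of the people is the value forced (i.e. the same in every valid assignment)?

2

Among the 6 variables, R fits only Hank (and all 6 values in {Q, R, S, T, U, V} must be used), so Hank = R.
The 5 still-open variables draw from only 5 values {Q, S, T, U, V}, so each is used; only Dave can be V, hence Dave = V.
Priya and Mona between them cover only {Q, S} — a naked pair. Remove those values from Erin.
Determined: Dave=V, Hank=R. The other people each still have more than one consistent value. That makes 2.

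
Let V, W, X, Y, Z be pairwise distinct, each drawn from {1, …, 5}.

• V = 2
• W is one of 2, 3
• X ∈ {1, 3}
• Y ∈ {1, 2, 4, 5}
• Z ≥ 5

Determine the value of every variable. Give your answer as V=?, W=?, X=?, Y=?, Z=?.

V must be 2 (only option left). Eliminate 2 elsewhere: W, Y.
W must be 3 (only option left). Eliminate 3 elsewhere: X.
X has just one choice, so X = 1. Strike 1 from Y.
That leaves Z = 5. Strike 5 from Y.
Y has just one choice, so Y = 4.

V=2, W=3, X=1, Y=4, Z=5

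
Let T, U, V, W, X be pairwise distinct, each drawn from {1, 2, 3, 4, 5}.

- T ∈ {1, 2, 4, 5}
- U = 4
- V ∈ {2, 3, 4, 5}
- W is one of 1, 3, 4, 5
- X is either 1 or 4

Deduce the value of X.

1

U has just one choice, so U = 4. So T, V, W, X can't be 4.
So X = 1.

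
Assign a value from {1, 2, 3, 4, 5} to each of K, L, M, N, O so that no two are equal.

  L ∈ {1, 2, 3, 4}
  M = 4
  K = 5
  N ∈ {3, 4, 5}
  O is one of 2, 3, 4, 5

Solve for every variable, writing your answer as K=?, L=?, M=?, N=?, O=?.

K's domain is down to {5}, so K = 5. Remove 5 from N, O.
M's domain is down to {4}, so M = 4. Strike 4 from L, N, O.
N's domain is down to {3}, so N = 3. Remove 3 from L, O.
That leaves O = 2. Strike 2 from L.
L's domain is down to {1}, so L = 1.

K=5, L=1, M=4, N=3, O=2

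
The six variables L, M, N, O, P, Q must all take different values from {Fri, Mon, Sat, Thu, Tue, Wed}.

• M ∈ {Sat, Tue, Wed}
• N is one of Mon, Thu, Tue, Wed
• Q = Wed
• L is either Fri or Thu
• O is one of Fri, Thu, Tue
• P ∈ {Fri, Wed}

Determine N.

Q's domain is down to {Wed}, so Q = Wed. Remove Wed from M, N, P.
P has just one choice, so P = Fri. Eliminate Fri elsewhere: L, O.
L has just one choice, so L = Thu. So N, O can't be Thu.
O must be Tue (only option left). So M, N can't be Tue.
So N = Mon.

Mon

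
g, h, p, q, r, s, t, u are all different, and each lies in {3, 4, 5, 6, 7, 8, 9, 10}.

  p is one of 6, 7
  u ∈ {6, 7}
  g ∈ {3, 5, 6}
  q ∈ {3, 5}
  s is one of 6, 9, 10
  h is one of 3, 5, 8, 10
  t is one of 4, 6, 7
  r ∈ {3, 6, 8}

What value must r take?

Among the 8 variables, 4 fits only t (and all 8 values in {3, 4, 5, 6, 7, 8, 9, 10} must be used), so t = 4.
Among the 7 still-open variables, 9 fits only s (and all 7 values in {3, 5, 6, 7, 8, 9, 10} must be used), so s = 9.
The 6 still-open variables draw from only 6 values {3, 5, 6, 7, 8, 10}, so each is used; only h can be 10, hence h = 10.
Among the 5 still-open variables, 8 fits only r (and all 5 values in {3, 5, 6, 7, 8} must be used), so r = 8.

8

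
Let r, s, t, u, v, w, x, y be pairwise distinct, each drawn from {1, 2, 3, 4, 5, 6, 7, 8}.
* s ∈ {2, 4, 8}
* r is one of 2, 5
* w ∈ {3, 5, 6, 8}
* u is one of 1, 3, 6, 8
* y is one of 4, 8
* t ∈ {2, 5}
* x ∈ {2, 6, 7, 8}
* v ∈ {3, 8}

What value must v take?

The 8 variables together cover exactly {1, 2, 3, 4, 5, 6, 7, 8} — 8 values for 8 variables — and 1 appears only in u's list, so u = 1.
Among the 7 still-open variables, 7 fits only x (and all 7 values in {2, 3, 4, 5, 6, 7, 8} must be used), so x = 7.
The 6 still-open variables draw from only 6 values {2, 3, 4, 5, 6, 8}, so each is used; only w can be 6, hence w = 6.
Among the 5 still-open variables, 3 fits only v (and all 5 values in {2, 3, 4, 5, 8} must be used), so v = 3.

3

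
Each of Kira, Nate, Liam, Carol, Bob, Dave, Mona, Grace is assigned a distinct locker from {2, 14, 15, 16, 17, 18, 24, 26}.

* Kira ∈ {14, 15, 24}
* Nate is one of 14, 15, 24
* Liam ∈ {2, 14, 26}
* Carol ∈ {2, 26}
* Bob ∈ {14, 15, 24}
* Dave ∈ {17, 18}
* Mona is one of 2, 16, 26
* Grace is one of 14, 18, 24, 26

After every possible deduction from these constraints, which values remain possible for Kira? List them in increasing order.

The 8 variables together cover exactly {2, 14, 15, 16, 17, 18, 24, 26} — 8 values for 8 variables — and 16 appears only in Mona's list, so Mona = 16.
The 7 still-open variables together cover exactly {2, 14, 15, 17, 18, 24, 26} — 7 values for 7 variables — and 17 appears only in Dave's list, so Dave = 17.
Among the 6 still-open variables, 18 fits only Grace (and all 6 values in {2, 14, 15, 18, 24, 26} must be used), so Grace = 18.
Kira, Nate, Bob share exactly the 3 values {14, 15, 24}; by pigeonhole those values go to them, so strike 14, 15, 24 from Liam.
No further eliminations apply; Kira can still be any of 14, 15, 24.

14, 15, 24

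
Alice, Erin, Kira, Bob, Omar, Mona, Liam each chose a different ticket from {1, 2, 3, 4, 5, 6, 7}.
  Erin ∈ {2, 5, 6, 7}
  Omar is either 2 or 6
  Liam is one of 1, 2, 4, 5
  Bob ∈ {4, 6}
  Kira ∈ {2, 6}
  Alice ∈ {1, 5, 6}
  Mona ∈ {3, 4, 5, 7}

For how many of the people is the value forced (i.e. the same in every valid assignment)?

3

Among the 7 variables, 3 fits only Mona (and all 7 values in {1, 2, 3, 4, 5, 6, 7} must be used), so Mona = 3.
Among the 6 still-open variables, 7 fits only Erin (and all 6 values in {1, 2, 4, 5, 6, 7} must be used), so Erin = 7.
Kira and Omar share exactly the 2 values {2, 6}; by pigeonhole those values go to them, so strike 2, 6 from Alice, Bob, Liam.
Bob has just one choice, so Bob = 4. Eliminate 4 elsewhere: Liam.
Determined: Erin=7, Bob=4, Mona=3. The other people each still have more than one consistent value. That makes 3.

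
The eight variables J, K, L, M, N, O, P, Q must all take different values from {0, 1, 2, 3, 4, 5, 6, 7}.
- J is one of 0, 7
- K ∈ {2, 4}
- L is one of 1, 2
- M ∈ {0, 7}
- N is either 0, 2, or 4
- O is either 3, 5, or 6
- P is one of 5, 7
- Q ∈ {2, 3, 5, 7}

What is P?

5

The 8 variables draw from only 8 values {0, 1, 2, 3, 4, 5, 6, 7}, so each is used; only L can be 1, hence L = 1.
The 7 still-open variables together cover exactly {0, 2, 3, 4, 5, 6, 7} — 7 values for 7 variables — and 6 appears only in O's list, so O = 6.
Among the 6 still-open variables, 3 fits only Q (and all 6 values in {0, 2, 3, 4, 5, 7} must be used), so Q = 3.
Among the 5 still-open variables, 5 fits only P (and all 5 values in {0, 2, 4, 5, 7} must be used), so P = 5.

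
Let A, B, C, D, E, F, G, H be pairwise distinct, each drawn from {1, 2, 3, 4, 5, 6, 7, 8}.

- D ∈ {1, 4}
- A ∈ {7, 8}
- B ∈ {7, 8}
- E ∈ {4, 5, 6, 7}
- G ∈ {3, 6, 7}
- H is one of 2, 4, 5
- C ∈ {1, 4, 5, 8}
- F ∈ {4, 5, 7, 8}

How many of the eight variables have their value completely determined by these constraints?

3

The 8 variables together cover exactly {1, 2, 3, 4, 5, 6, 7, 8} — 8 values for 8 variables — and 2 appears only in H's list, so H = 2.
The 7 still-open variables draw from only 7 values {1, 3, 4, 5, 6, 7, 8}, so each is used; only G can be 3, hence G = 3.
Among the 6 still-open variables, 6 fits only E (and all 6 values in {1, 4, 5, 6, 7, 8} must be used), so E = 6.
The 2 variables A and B are confined to {7, 8}, which locks those values in; drop them from C, F.
Determined: E=6, G=3, H=2. The other variables each still have more than one consistent value. That makes 3.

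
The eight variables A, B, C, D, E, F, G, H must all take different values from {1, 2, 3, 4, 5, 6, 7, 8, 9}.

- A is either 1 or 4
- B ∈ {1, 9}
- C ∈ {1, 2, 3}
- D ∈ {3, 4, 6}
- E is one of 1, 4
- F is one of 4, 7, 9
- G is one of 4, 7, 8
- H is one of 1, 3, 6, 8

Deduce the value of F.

Among the 8 variables, 2 fits only C (and all 8 values in {1, 2, 3, 4, 6, 7, 8, 9} must be used), so C = 2.
The 2 variables A and E are confined to {1, 4}, which locks those values in; drop them from B, D, F, G, H.
B has just one choice, so B = 9. Strike 9 from F.
So F = 7.

7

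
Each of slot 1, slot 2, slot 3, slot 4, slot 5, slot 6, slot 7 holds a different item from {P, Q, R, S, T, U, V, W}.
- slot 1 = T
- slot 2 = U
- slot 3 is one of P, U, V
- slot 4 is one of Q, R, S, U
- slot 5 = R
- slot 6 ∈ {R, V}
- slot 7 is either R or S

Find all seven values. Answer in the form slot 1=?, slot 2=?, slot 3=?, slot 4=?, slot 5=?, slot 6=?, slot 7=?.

slot 1=T, slot 2=U, slot 3=P, slot 4=Q, slot 5=R, slot 6=V, slot 7=S

slot 1's domain is down to {T}, so slot 1 = T.
slot 2 has just one choice, so slot 2 = U. So slot 3, slot 4 can't be U.
slot 5 must be R (only option left). Remove R from slot 4, slot 6, slot 7.
slot 6 must be V (only option left). Eliminate V elsewhere: slot 3.
slot 7 must be S (only option left). Eliminate S elsewhere: slot 4.
slot 3 must be P (only option left).
slot 4 has just one choice, so slot 4 = Q.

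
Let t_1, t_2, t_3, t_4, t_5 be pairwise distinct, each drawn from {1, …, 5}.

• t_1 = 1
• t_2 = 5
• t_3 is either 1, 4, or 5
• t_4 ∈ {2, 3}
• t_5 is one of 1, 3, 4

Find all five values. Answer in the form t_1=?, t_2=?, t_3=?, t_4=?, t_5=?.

t_1=1, t_2=5, t_3=4, t_4=2, t_5=3

t_1's domain is down to {1}, so t_1 = 1. Strike 1 from t_3, t_5.
t_2 has just one choice, so t_2 = 5. So t_3 can't be 5.
That leaves t_3 = 4. Strike 4 from t_5.
t_5 must be 3 (only option left). Eliminate 3 elsewhere: t_4.
That leaves t_4 = 2.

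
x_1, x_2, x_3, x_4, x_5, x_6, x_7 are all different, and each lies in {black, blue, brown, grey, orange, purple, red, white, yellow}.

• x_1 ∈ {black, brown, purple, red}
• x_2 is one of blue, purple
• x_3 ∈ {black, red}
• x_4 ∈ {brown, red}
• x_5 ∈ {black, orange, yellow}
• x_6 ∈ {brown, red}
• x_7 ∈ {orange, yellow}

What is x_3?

Among the 7 variables, blue fits only x_2 (and all 7 values in {black, blue, brown, orange, purple, red, yellow} must be used), so x_2 = blue.
Among the 6 still-open variables, purple fits only x_1 (and all 6 values in {black, brown, orange, purple, red, yellow} must be used), so x_1 = purple.
The 2 variables x_4 and x_6 are confined to {brown, red}, which locks those values in; drop them from x_3.
So x_3 = black.

black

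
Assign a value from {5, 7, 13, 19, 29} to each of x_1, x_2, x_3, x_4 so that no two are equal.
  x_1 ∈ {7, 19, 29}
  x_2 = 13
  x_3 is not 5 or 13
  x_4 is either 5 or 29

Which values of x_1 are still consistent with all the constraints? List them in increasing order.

x_2 has just one choice, so x_2 = 13.
No further eliminations apply; x_1 can still be any of 7, 19, 29.

7, 19, 29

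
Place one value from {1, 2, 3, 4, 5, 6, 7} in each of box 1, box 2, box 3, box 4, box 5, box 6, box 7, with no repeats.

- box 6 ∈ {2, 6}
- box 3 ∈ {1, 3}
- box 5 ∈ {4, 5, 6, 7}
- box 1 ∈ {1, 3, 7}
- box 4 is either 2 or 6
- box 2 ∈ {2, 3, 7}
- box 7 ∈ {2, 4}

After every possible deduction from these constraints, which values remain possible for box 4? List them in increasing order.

2, 6

The 7 variables together cover exactly {1, 2, 3, 4, 5, 6, 7} — 7 values for 7 variables — and 5 appears only in box 5's list, so box 5 = 5.
The 6 still-open variables together cover exactly {1, 2, 3, 4, 6, 7} — 6 values for 6 variables — and 4 appears only in box 7's list, so box 7 = 4.
box 4 and box 6 share exactly the 2 values {2, 6}; by pigeonhole those values go to them, so strike 2, 6 from box 2.
No further eliminations apply; box 4 can still be any of 2, 6.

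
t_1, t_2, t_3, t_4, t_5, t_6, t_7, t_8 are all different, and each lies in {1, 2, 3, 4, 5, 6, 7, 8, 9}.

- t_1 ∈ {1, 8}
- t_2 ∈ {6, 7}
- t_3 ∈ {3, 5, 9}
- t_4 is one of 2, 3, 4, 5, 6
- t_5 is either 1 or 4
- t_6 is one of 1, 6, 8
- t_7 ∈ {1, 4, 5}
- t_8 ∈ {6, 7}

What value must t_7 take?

5

t_2 and t_8 between them cover only {6, 7} — a naked pair. Remove those values from t_4, t_6.
The 2 variables t_1 and t_6 are confined to {1, 8}, which locks those values in; drop them from t_5, t_7.
That leaves t_5 = 4. Strike 4 from t_4, t_7.
So t_7 = 5.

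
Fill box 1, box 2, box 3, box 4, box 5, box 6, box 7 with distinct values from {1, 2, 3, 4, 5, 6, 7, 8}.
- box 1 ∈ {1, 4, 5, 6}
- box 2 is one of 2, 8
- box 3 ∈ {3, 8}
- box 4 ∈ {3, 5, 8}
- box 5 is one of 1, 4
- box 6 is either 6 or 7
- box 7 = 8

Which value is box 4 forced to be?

box 7's domain is down to {8}, so box 7 = 8. So box 2, box 3, box 4 can't be 8.
box 2 must be 2 (only option left).
That leaves box 3 = 3. Remove 3 from box 4.
So box 4 = 5.

5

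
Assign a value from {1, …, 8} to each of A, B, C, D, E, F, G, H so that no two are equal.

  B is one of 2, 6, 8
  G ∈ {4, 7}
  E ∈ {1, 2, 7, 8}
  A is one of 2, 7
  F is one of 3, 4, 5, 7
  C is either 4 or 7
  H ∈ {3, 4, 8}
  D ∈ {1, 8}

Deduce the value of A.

2

The 8 variables draw from only 8 values {1, 2, 3, 4, 5, 6, 7, 8}, so each is used; only F can be 5, hence F = 5.
Among the 7 still-open variables, 3 fits only H (and all 7 values in {1, 2, 3, 4, 6, 7, 8} must be used), so H = 3.
The 6 still-open variables draw from only 6 values {1, 2, 4, 6, 7, 8}, so each is used; only B can be 6, hence B = 6.
The 2 variables C and G are confined to {4, 7}, which locks those values in; drop them from A, E.
So A = 2.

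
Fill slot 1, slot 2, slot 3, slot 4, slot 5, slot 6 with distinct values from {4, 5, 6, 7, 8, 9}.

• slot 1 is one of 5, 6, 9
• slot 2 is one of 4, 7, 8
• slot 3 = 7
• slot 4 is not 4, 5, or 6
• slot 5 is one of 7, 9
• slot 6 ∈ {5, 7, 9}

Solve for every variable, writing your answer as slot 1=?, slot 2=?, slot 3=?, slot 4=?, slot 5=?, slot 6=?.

slot 1=6, slot 2=4, slot 3=7, slot 4=8, slot 5=9, slot 6=5

slot 3 has just one choice, so slot 3 = 7. Strike 7 from slot 2, slot 4, slot 5, slot 6.
slot 5 must be 9 (only option left). Eliminate 9 elsewhere: slot 1, slot 4, slot 6.
That leaves slot 6 = 5. Remove 5 from slot 1.
slot 1 has just one choice, so slot 1 = 6.
slot 4 has just one choice, so slot 4 = 8. Eliminate 8 elsewhere: slot 2.
slot 2 has just one choice, so slot 2 = 4.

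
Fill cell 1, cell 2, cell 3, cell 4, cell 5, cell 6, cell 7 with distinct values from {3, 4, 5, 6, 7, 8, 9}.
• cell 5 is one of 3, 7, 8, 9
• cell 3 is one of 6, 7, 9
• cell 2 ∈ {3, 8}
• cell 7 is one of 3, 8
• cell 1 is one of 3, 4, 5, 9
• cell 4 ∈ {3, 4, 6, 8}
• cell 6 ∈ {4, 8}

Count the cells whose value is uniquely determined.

3

The 7 variables together cover exactly {3, 4, 5, 6, 7, 8, 9} — 7 values for 7 variables — and 5 appears only in cell 1's list, so cell 1 = 5.
The 2 variables cell 2 and cell 7 are confined to {3, 8}, which locks those values in; drop them from cell 4, cell 5, cell 6.
cell 6 has just one choice, so cell 6 = 4. So cell 4 can't be 4.
cell 4's domain is down to {6}, so cell 4 = 6. So cell 3 can't be 6.
Determined: cell 1=5, cell 4=6, cell 6=4. The other cells each still have more than one consistent value. That makes 3.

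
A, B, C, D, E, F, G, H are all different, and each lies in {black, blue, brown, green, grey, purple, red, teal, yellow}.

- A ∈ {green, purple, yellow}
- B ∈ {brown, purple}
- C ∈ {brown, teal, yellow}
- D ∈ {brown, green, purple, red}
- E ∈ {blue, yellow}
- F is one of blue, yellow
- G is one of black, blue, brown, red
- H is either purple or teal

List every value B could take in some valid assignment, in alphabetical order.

The 8 variables together cover exactly {black, blue, brown, green, purple, red, teal, yellow} — 8 values for 8 variables — and black appears only in G's list, so G = black.
The 7 still-open variables draw from only 7 values {blue, brown, green, purple, red, teal, yellow}, so each is used; only D can be red, hence D = red.
Among the 6 still-open variables, green fits only A (and all 6 values in {blue, brown, green, purple, teal, yellow} must be used), so A = green.
The 2 variables E and F are confined to {blue, yellow}, which locks those values in; drop them from C.
No further eliminations apply; B can still be any of brown, purple.

brown, purple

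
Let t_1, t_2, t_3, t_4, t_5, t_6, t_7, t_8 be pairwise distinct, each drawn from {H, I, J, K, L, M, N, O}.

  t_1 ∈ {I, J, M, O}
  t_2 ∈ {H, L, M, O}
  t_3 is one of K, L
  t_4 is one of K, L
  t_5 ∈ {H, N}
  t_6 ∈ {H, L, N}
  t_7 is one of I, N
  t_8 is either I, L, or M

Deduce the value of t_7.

I

The 8 variables together cover exactly {H, I, J, K, L, M, N, O} — 8 values for 8 variables — and J appears only in t_1's list, so t_1 = J.
The 7 still-open variables together cover exactly {H, I, K, L, M, N, O} — 7 values for 7 variables — and O appears only in t_2's list, so t_2 = O.
Among the 6 still-open variables, M fits only t_8 (and all 6 values in {H, I, K, L, M, N} must be used), so t_8 = M.
The 5 still-open variables draw from only 5 values {H, I, K, L, N}, so each is used; only t_7 can be I, hence t_7 = I.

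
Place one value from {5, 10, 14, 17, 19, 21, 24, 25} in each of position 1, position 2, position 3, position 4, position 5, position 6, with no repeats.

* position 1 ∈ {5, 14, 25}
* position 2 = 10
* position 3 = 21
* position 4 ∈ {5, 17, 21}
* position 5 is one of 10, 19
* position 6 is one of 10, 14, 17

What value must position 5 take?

19

position 2's domain is down to {10}, so position 2 = 10. Remove 10 from position 5, position 6.
So position 5 = 19.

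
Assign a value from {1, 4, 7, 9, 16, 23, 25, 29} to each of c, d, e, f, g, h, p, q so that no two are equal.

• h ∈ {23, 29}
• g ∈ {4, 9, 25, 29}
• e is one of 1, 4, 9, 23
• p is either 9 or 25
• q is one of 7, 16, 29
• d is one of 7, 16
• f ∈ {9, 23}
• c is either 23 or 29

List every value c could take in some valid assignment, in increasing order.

The 8 variables draw from only 8 values {1, 4, 7, 9, 16, 23, 25, 29}, so each is used; only e can be 1, hence e = 1.
The 7 still-open variables together cover exactly {4, 7, 9, 16, 23, 25, 29} — 7 values for 7 variables — and 4 appears only in g's list, so g = 4.
Among the 6 still-open variables, 25 fits only p (and all 6 values in {7, 9, 16, 23, 25, 29} must be used), so p = 25.
Among the 5 still-open variables, 9 fits only f (and all 5 values in {7, 9, 16, 23, 29} must be used), so f = 9.
c and h between them cover only {23, 29} — a naked pair. Remove those values from q.
No further eliminations apply; c can still be any of 23, 29.

23, 29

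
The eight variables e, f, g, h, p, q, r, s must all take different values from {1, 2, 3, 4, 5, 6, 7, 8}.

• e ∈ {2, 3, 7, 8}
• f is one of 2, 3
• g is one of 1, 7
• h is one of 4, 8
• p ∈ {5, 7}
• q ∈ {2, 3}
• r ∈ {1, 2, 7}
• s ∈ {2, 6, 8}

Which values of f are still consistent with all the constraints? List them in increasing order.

2, 3

The 8 variables draw from only 8 values {1, 2, 3, 4, 5, 6, 7, 8}, so each is used; only h can be 4, hence h = 4.
The 7 still-open variables together cover exactly {1, 2, 3, 5, 6, 7, 8} — 7 values for 7 variables — and 5 appears only in p's list, so p = 5.
The 6 still-open variables together cover exactly {1, 2, 3, 6, 7, 8} — 6 values for 6 variables — and 6 appears only in s's list, so s = 6.
The 5 still-open variables draw from only 5 values {1, 2, 3, 7, 8}, so each is used; only e can be 8, hence e = 8.
The 2 variables f and q are confined to {2, 3}, which locks those values in; drop them from r.
No further eliminations apply; f can still be any of 2, 3.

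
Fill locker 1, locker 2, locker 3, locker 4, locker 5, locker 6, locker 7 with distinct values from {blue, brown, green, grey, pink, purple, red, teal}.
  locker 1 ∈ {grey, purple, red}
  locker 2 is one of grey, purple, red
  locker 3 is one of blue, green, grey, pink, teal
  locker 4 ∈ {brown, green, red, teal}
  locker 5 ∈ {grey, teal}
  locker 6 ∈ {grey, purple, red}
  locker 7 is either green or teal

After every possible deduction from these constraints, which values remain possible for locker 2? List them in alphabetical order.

locker 1, locker 2, locker 6 share exactly the 3 values {grey, purple, red}; by pigeonhole those values go to them, so strike grey, purple, red from locker 3, locker 4, locker 5.
locker 5 has just one choice, so locker 5 = teal. So locker 3, locker 4, locker 7 can't be teal.
locker 7 must be green (only option left). Strike green from locker 3, locker 4.
locker 4 has just one choice, so locker 4 = brown.
No further eliminations apply; locker 2 can still be any of grey, purple, red.

grey, purple, red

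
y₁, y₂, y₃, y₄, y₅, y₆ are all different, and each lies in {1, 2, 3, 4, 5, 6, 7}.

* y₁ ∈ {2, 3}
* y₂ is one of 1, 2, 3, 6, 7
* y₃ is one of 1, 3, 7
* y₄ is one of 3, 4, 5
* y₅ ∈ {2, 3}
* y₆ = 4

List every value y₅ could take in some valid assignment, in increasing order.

2, 3

y₆ must be 4 (only option left). Strike 4 from y₄.
y₁ and y₅ share exactly the 2 values {2, 3}; by pigeonhole those values go to them, so strike 2, 3 from y₂, y₃, y₄.
y₄ has just one choice, so y₄ = 5.
No further eliminations apply; y₅ can still be any of 2, 3.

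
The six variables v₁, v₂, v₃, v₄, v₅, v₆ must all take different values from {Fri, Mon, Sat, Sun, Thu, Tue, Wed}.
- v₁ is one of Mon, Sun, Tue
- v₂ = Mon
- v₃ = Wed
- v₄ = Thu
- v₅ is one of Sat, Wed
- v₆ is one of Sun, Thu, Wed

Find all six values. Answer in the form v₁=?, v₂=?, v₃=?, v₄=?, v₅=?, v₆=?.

v₂ has just one choice, so v₂ = Mon. So v₁ can't be Mon.
v₃ must be Wed (only option left). So v₅, v₆ can't be Wed.
v₄ must be Thu (only option left). Strike Thu from v₆.
v₅ has just one choice, so v₅ = Sat.
v₆ has just one choice, so v₆ = Sun. Eliminate Sun elsewhere: v₁.
v₁'s domain is down to {Tue}, so v₁ = Tue.

v₁=Tue, v₂=Mon, v₃=Wed, v₄=Thu, v₅=Sat, v₆=Sun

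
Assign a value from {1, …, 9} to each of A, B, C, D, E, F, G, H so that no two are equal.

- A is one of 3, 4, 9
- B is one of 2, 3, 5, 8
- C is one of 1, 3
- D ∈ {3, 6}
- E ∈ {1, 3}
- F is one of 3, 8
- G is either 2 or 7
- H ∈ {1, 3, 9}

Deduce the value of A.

4

The 2 variables C and E are confined to {1, 3}, which locks those values in; drop them from A, B, D, F, H.
D must be 6 (only option left).
F's domain is down to {8}, so F = 8. Strike 8 from B.
That leaves H = 9. Remove 9 from A.
So A = 4.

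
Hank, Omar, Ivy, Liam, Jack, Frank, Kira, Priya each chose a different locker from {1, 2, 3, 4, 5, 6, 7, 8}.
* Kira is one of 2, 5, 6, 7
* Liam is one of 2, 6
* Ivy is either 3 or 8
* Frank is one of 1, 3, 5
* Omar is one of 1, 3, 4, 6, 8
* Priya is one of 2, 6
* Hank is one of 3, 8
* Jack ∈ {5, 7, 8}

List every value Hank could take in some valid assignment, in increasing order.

The 8 variables draw from only 8 values {1, 2, 3, 4, 5, 6, 7, 8}, so each is used; only Omar can be 4, hence Omar = 4.
Among the 7 still-open variables, 1 fits only Frank (and all 7 values in {1, 2, 3, 5, 6, 7, 8} must be used), so Frank = 1.
The 2 variables Hank and Ivy are confined to {3, 8}, which locks those values in; drop them from Jack.
Liam and Priya share exactly the 2 values {2, 6}; by pigeonhole those values go to them, so strike 2, 6 from Kira.
No further eliminations apply; Hank can still be any of 3, 8.

3, 8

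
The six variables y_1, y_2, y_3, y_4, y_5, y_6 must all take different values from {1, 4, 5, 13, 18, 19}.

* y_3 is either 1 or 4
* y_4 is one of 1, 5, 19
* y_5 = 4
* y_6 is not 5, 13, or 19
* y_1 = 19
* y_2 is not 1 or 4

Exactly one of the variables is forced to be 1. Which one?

y_3

y_1 must be 19 (only option left). Eliminate 19 elsewhere: y_2, y_4.
That leaves y_5 = 4. Eliminate 4 elsewhere: y_3, y_6.
So 1 goes to y_3.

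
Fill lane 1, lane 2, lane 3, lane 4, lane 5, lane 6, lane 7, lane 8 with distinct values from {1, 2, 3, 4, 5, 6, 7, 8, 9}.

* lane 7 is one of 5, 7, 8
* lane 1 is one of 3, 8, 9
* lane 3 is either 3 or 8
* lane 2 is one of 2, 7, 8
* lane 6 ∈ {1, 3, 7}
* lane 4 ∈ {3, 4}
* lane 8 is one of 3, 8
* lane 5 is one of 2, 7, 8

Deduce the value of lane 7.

5

The 8 variables draw from only 8 values {1, 2, 3, 4, 5, 7, 8, 9}, so each is used; only lane 6 can be 1, hence lane 6 = 1.
The 7 still-open variables draw from only 7 values {2, 3, 4, 5, 7, 8, 9}, so each is used; only lane 4 can be 4, hence lane 4 = 4.
Among the 6 still-open variables, 5 fits only lane 7 (and all 6 values in {2, 3, 5, 7, 8, 9} must be used), so lane 7 = 5.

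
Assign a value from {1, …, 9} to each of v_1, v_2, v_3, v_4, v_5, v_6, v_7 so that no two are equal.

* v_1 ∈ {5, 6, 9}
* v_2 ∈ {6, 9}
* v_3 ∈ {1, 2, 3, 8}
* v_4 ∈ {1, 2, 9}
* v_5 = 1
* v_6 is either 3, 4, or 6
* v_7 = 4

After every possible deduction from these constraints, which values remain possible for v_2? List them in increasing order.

v_5's domain is down to {1}, so v_5 = 1. So v_3, v_4 can't be 1.
v_7's domain is down to {4}, so v_7 = 4. Remove 4 from v_6.
No further eliminations apply; v_2 can still be any of 6, 9.

6, 9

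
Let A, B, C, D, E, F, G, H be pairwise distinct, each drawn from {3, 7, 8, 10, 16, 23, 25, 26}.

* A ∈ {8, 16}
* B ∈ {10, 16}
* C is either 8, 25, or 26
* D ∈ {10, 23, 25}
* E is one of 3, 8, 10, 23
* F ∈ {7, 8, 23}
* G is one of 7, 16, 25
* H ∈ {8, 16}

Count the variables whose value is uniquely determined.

The 8 variables draw from only 8 values {3, 7, 8, 10, 16, 23, 25, 26}, so each is used; only E can be 3, hence E = 3.
Among the 7 still-open variables, 26 fits only C (and all 7 values in {7, 8, 10, 16, 23, 25, 26} must be used), so C = 26.
A and H between them cover only {8, 16} — a naked pair. Remove those values from B, F, G.
That leaves B = 10. Strike 10 from D.
Determined: B=10, C=26, E=3. The other variables each still have more than one consistent value. That makes 3.

3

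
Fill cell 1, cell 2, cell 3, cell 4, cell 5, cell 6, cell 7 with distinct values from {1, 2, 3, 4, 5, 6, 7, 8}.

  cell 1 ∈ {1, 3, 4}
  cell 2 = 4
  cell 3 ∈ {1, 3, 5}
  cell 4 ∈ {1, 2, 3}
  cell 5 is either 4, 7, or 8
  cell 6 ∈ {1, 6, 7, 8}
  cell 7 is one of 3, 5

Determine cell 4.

cell 2 must be 4 (only option left). Strike 4 from cell 1, cell 5.
cell 1, cell 3, cell 7 share exactly the 3 values {1, 3, 5}; by pigeonhole those values go to them, so strike 1, 3, 5 from cell 4, cell 6.
So cell 4 = 2.

2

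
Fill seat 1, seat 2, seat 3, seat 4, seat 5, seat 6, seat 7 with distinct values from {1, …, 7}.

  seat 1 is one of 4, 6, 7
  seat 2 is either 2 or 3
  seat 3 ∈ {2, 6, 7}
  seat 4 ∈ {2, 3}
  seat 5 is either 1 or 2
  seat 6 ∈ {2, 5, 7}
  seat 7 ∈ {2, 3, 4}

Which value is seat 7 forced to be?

4

The 7 variables together cover exactly {1, 2, 3, 4, 5, 6, 7} — 7 values for 7 variables — and 1 appears only in seat 5's list, so seat 5 = 1.
The 6 still-open variables draw from only 6 values {2, 3, 4, 5, 6, 7}, so each is used; only seat 6 can be 5, hence seat 6 = 5.
seat 2 and seat 4 between them cover only {2, 3} — a naked pair. Remove those values from seat 3, seat 7.
So seat 7 = 4.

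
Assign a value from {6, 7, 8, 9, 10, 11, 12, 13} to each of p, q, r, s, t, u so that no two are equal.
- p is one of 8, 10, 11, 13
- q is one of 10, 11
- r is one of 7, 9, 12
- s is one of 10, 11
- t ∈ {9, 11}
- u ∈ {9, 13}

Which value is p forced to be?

q and s between them cover only {10, 11} — a naked pair. Remove those values from p, t.
t's domain is down to {9}, so t = 9. Eliminate 9 elsewhere: r, u.
u has just one choice, so u = 13. So p can't be 13.
So p = 8.

8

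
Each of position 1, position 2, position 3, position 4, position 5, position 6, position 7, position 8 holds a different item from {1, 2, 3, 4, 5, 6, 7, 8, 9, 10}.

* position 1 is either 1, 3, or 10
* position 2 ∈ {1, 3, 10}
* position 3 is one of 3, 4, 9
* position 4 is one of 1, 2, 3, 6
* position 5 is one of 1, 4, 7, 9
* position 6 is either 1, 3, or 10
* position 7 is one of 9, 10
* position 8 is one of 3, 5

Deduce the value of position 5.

The 3 variables position 1, position 2, position 6 are confined to {1, 3, 10}, which locks those values in; drop them from position 3, position 4, position 5, position 7, position 8.
position 7's domain is down to {9}, so position 7 = 9. Strike 9 from position 3, position 5.
position 8's domain is down to {5}, so position 8 = 5.
position 3 has just one choice, so position 3 = 4. Strike 4 from position 5.
So position 5 = 7.

7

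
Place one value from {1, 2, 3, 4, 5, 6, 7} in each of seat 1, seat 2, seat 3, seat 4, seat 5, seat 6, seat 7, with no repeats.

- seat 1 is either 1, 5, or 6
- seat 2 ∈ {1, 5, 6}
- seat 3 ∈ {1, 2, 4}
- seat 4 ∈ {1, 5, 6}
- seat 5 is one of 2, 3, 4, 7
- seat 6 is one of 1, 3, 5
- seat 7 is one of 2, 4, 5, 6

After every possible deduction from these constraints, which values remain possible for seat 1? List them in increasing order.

The 7 variables draw from only 7 values {1, 2, 3, 4, 5, 6, 7}, so each is used; only seat 5 can be 7, hence seat 5 = 7.
The 6 still-open variables draw from only 6 values {1, 2, 3, 4, 5, 6}, so each is used; only seat 6 can be 3, hence seat 6 = 3.
The 3 variables seat 1, seat 2, seat 4 are confined to {1, 5, 6}, which locks those values in; drop them from seat 3, seat 7.
No further eliminations apply; seat 1 can still be any of 1, 5, 6.

1, 5, 6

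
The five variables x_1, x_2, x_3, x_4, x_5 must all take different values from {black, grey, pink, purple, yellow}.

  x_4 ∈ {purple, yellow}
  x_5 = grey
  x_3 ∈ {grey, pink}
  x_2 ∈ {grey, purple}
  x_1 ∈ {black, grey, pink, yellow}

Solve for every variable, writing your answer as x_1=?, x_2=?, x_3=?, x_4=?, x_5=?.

x_5 must be grey (only option left). Remove grey from x_1, x_2, x_3.
x_2 has just one choice, so x_2 = purple. Eliminate purple elsewhere: x_4.
x_3 must be pink (only option left). So x_1 can't be pink.
That leaves x_4 = yellow. So x_1 can't be yellow.
x_1 must be black (only option left).

x_1=black, x_2=purple, x_3=pink, x_4=yellow, x_5=grey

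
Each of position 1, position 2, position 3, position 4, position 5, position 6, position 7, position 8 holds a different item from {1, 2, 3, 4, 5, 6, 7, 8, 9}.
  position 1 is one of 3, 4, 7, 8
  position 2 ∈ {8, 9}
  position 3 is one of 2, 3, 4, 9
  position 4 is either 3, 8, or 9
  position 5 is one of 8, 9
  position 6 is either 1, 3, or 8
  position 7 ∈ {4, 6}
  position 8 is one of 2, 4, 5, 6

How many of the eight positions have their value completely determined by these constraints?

position 2 and position 5 between them cover only {8, 9} — a naked pair. Remove those values from position 1, position 3, position 4, position 6.
position 4 has just one choice, so position 4 = 3. Remove 3 from position 1, position 3, position 6.
position 6 has just one choice, so position 6 = 1.
Determined: position 4=3, position 6=1. The other positions each still have more than one consistent value. That makes 2.

2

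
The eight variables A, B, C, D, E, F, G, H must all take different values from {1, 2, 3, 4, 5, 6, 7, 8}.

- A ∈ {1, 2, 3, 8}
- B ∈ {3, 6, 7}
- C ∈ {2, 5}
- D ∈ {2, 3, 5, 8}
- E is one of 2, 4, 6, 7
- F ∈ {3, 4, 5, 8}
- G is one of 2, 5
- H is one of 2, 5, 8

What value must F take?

The 8 variables draw from only 8 values {1, 2, 3, 4, 5, 6, 7, 8}, so each is used; only A can be 1, hence A = 1.
C and G between them cover only {2, 5} — a naked pair. Remove those values from D, E, F, H.
H has just one choice, so H = 8. Eliminate 8 elsewhere: D, F.
That leaves D = 3. So B, F can't be 3.
So F = 4.

4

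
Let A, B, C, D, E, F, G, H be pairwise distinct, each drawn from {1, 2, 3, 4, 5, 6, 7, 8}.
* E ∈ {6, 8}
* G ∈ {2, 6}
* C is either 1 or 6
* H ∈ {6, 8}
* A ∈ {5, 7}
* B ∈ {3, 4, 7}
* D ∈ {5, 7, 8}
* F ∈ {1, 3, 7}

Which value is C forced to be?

1

The 8 variables draw from only 8 values {1, 2, 3, 4, 5, 6, 7, 8}, so each is used; only G can be 2, hence G = 2.
The 7 still-open variables draw from only 7 values {1, 3, 4, 5, 6, 7, 8}, so each is used; only B can be 4, hence B = 4.
Among the 6 still-open variables, 3 fits only F (and all 6 values in {1, 3, 5, 6, 7, 8} must be used), so F = 3.
The 5 still-open variables together cover exactly {1, 5, 6, 7, 8} — 5 values for 5 variables — and 1 appears only in C's list, so C = 1.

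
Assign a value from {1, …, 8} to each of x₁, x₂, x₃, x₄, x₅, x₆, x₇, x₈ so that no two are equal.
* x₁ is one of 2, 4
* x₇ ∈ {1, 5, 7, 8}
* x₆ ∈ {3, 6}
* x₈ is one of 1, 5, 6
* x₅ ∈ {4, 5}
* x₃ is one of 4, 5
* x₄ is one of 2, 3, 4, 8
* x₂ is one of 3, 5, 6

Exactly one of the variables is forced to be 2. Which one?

x₁

Among the 8 variables, 7 fits only x₇ (and all 8 values in {1, 2, 3, 4, 5, 6, 7, 8} must be used), so x₇ = 7.
The 7 still-open variables draw from only 7 values {1, 2, 3, 4, 5, 6, 8}, so each is used; only x₈ can be 1, hence x₈ = 1.
The 6 still-open variables draw from only 6 values {2, 3, 4, 5, 6, 8}, so each is used; only x₄ can be 8, hence x₄ = 8.
The 5 still-open variables together cover exactly {2, 3, 4, 5, 6} — 5 values for 5 variables — and 2 appears only in x₁'s list, so x₁ = 2.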